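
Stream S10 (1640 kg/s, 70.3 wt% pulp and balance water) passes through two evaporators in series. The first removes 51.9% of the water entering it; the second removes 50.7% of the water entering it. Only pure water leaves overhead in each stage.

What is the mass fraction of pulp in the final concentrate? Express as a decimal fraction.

water in feed = 1640×0.297 = 487.08 kg/s.
After stage 1: water left = (1−0.519)×487.08 = 234.29; stream total = 1387.2 kg/s.
After stage 2: water left = (1−0.507)×234.29 = 115.5; final concentrate = 1268.4 kg/s.
pulp fraction = 1152.9/1268.4 = 0.909.

0.909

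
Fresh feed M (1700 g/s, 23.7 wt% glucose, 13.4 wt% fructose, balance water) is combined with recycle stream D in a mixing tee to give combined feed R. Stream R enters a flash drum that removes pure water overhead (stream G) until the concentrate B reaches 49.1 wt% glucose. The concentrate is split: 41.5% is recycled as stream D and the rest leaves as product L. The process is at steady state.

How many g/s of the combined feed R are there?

Overall glucose balance (none leaves overhead): glucose in fresh feed = glucose in product, i.e. 1700×0.237 = (1−0.415)·B·0.491.
B = 402.9/(0.491×0.585) = 1402.7 g/s.
Recycle D = 0.415×1402.7 = 582.11 g/s.
Combined feed R = 1700 + 582.11 = 2282.1 g/s.

2282 g/s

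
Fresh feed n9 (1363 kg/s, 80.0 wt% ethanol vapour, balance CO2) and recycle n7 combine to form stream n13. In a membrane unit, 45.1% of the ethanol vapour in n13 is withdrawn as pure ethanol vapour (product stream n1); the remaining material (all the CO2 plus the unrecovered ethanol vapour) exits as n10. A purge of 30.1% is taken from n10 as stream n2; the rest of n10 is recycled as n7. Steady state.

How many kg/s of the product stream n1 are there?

798 kg/s

ethanol vapour in n13: m_A = 1363×0.800 + (1−0.301)·(1−0.451)·m_A, so m_A = 1090.4/0.6162 = 1769.4 kg/s.
Product n1 = 0.451×1769.4 = 798.01 kg/s.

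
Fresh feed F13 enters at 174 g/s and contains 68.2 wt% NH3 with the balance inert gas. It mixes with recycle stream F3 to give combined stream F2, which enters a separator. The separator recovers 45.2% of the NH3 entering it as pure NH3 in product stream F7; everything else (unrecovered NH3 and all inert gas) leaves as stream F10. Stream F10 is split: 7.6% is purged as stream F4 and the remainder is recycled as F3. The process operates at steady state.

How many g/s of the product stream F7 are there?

108.7 g/s

NH3 in F2: m_A = 174×0.682 + (1−0.076)·(1−0.452)·m_A, so m_A = 118.67/0.4936 = 240.39 g/s.
Product F7 = 0.452×240.39 = 108.66 g/s.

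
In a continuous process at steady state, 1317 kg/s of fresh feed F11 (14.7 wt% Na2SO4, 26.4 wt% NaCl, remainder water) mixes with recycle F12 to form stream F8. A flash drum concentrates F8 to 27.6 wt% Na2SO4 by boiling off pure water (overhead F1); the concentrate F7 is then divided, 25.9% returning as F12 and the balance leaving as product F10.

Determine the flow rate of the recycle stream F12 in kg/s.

245.2 kg/s

Overall Na2SO4 balance (none leaves overhead): Na2SO4 in fresh feed = Na2SO4 in product, i.e. 1317×0.147 = (1−0.259)·F7·0.276.
F7 = 193.6/(0.276×0.741) = 946.62 kg/s.
Recycle F12 = 0.259×946.62 = 245.17 kg/s.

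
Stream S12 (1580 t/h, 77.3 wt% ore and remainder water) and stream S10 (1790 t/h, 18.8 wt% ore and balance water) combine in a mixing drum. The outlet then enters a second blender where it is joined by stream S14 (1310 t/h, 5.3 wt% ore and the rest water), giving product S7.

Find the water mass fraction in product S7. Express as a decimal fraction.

0.6523

Overall, product flow = 4680 t/h.
water in = 1580×0.227 + 1790×0.812 + 1310×0.947 = 3052.7 t/h.
water fraction in S7 = 0.6523.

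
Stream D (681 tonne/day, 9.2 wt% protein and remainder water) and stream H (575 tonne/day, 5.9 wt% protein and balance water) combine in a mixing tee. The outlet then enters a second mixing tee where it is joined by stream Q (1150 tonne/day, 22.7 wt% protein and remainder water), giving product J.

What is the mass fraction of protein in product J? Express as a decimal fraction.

Overall, product flow = 2406 tonne/day.
protein in = 681×0.092 + 575×0.059 + 1150×0.227 = 357.63 tonne/day.
protein fraction in J = 0.1486.

0.1486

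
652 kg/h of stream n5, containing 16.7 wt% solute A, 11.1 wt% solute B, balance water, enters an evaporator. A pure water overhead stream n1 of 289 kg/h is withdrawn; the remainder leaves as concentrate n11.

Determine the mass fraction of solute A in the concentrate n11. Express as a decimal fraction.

solute A is not removed: 652×0.167 = 108.88 kg/h of solute A enters n11.
Concentrate = 652 − 289 = 363 kg/h.
Mass fraction = 108.88/363 = 0.300.

0.300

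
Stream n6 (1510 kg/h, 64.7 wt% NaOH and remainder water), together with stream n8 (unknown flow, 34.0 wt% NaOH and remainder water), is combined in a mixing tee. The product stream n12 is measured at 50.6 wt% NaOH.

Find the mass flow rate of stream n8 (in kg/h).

1283 kg/h

Let n8 be the unknown flow. Total out = 1510 + n8.
NaOH balance: 976.97 + 0.340·n8 = 0.506·(1510 + n8)
(0.340 − 0.506)·n8 = 0.506×1510 − 976.97 = -212.91
n8 = -212.91 / -0.166 = 1282.6 kg/h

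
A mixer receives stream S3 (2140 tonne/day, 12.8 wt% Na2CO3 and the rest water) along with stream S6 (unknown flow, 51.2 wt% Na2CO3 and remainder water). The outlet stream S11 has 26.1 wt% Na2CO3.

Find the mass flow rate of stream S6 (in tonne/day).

1134 tonne/day

Let S6 be the unknown flow. Total out = 2140 + S6.
Na2CO3 balance: 273.92 + 0.512·S6 = 0.261·(2140 + S6)
(0.512 − 0.261)·S6 = 0.261×2140 − 273.92 = 284.62
S6 = 284.62 / 0.251 = 1133.9 tonne/day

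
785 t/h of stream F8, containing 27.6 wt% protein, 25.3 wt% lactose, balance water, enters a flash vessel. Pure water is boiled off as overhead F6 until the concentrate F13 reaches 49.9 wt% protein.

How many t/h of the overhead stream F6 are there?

350.8 t/h

protein is conserved: 785×0.276 = 216.66 t/h all reports to the concentrate.
Concentrate = 216.66/(target fraction) = 434.19 t/h.
Overhead = 785 − 434.19 = 350.81 t/h.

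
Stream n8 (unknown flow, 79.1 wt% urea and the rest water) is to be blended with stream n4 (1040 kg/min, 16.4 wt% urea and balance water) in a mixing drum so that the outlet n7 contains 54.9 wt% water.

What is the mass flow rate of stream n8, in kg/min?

Let n8 be the unknown flow. Total out = 1040 + n8.
water balance: 869.44 + 0.209·n8 = 0.549·(1040 + n8)
(0.209 − 0.549)·n8 = 0.549×1040 − 869.44 = -298.48
n8 = -298.48 / -0.340 = 877.88 kg/min

877.9 kg/min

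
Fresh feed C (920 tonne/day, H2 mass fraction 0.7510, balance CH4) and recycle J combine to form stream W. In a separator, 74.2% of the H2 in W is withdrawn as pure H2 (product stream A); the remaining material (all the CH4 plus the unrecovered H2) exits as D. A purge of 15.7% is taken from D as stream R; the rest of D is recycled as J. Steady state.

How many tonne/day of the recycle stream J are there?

CH4 enters only via C and leaves only via the purge: 920×0.249 = 0.157×(CH4 in D), and the separator passes all CH4, so CH4 in W = CH4 in D = 1459.1 tonne/day.
H2 in W: m_A = 920×0.751 + (1−0.157)·(1−0.742)·m_A, so m_A = 690.92/0.7825 = 882.96 tonne/day.
D = (1−0.742)×882.96 + 1459.1 = 1686.9 tonne/day.
Recycle J = (1−0.157)×1686.9 = 1422.1 tonne/day.

1422 tonne/day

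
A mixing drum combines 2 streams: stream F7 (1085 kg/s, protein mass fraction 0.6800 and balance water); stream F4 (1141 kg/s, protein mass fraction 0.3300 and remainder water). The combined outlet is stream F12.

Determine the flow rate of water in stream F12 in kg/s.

1112 kg/s

water out = water in = 1085×0.320 + 1141×0.670 = 1111.7 kg/s.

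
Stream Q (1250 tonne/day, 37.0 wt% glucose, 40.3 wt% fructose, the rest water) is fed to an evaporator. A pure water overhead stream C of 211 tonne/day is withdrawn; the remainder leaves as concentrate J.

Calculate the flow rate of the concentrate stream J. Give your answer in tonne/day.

1039 tonne/day

Concentrate = 1250 − 211 = 1039 tonne/day.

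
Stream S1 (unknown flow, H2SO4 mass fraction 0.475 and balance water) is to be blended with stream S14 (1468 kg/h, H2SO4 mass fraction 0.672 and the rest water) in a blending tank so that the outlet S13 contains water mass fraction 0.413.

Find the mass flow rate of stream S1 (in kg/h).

Let S1 be the unknown flow. Total out = 1468 + S1.
water balance: 481.5 + 0.525·S1 = 0.413·(1468 + S1)
(0.525 − 0.413)·S1 = 0.413×1468 − 481.5 = 124.78
S1 = 124.78 / 0.112 = 1114.1 kg/h

1114 kg/h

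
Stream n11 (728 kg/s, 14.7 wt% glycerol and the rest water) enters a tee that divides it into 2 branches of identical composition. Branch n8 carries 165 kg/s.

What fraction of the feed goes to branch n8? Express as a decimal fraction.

Fraction to n8 = 165/728 = 0.2266.

0.227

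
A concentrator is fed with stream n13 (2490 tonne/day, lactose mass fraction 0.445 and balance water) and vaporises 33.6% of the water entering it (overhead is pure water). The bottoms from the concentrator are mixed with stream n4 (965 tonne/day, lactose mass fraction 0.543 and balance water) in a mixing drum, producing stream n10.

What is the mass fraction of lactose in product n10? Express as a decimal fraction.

0.546

Vapour removed = 0.336×0.555×2490 = 464.34 tonne/day; concentrate = 2025.7 tonne/day.
lactose reaching the mixer = 1108 (from concentrate) + 965×0.543 = 1632 tonne/day.
Product flow = 2025.7 + 965 = 2990.7 tonne/day; lactose fraction = 0.546.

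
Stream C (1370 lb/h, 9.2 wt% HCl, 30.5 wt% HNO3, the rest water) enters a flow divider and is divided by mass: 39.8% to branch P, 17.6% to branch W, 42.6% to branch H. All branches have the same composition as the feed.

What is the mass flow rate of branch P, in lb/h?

Branch P flow = 0.398×1370 = 545.26 lb/h.

545.3 lb/h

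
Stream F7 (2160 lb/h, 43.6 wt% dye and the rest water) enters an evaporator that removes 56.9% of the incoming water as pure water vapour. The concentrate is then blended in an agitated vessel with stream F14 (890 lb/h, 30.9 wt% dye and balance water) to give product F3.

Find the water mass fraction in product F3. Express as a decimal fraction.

Vapour removed = 0.569×0.564×2160 = 693.18 lb/h; concentrate = 1466.8 lb/h.
water reaching the mixer = 525.06 (from concentrate) + 890×0.691 = 1140.1 lb/h.
Product flow = 1466.8 + 890 = 2356.8 lb/h; water fraction = 0.4837.

0.4837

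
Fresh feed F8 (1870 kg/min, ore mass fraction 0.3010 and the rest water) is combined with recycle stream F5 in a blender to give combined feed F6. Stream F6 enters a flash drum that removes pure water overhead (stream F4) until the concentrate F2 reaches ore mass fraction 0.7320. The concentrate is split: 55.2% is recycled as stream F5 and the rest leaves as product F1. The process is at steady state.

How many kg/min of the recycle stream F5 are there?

947.5 kg/min

Overall ore balance (none leaves overhead): ore in fresh feed = ore in product, i.e. 1870×0.301 = (1−0.552)·F2·0.732.
F2 = 562.87/(0.732×0.448) = 1716.4 kg/min.
Recycle F5 = 0.552×1716.4 = 947.45 kg/min.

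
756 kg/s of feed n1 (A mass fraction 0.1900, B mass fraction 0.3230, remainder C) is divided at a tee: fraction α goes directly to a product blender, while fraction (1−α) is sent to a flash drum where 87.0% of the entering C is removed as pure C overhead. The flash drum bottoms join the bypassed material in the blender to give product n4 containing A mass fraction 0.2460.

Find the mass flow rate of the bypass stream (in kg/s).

349.8 kg/s

All 756×0.190 = 143.64 kg/s of A reaches n4, so n4 = 143.64/0.246 = 583.9 kg/s and vapour = 172.1 kg/s.
The evaporator receives (1−α)·756 of feed at 0.487 C and removes 0.870 of that C:
0.870×0.487×(1−α)×756 = 172.1
(1−α) = 172.1/320.31 = 0.5373;  α = 0.4627.
Bypass flow = 0.4627×756 = 349.81 kg/s.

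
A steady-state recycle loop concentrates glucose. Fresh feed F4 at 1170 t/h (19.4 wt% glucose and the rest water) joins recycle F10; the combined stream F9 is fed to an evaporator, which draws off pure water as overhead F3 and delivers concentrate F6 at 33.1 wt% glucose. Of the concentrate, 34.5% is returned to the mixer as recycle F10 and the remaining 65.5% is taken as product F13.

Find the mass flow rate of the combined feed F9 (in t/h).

1531 t/h

Overall glucose balance (none leaves overhead): glucose in fresh feed = glucose in product, i.e. 1170×0.194 = (1−0.345)·F6·0.331.
F6 = 226.98/(0.331×0.655) = 1046.9 t/h.
Recycle F10 = 0.345×1046.9 = 361.19 t/h.
Combined feed F9 = 1170 + 361.19 = 1531.2 t/h.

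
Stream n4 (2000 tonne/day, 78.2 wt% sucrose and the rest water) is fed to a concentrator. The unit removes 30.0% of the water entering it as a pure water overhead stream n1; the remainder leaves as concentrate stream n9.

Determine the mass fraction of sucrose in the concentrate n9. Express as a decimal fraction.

0.8367

sucrose is not removed: 2000×0.782 = 1564 tonne/day of sucrose enters n9.
water entering = 2000×0.218 = 436 tonne/day; overhead removed = 0.300×436 = 130.8 tonne/day.
Concentrate = 2000 − 130.8 = 1869.2 tonne/day.
Mass fraction = 1564/1869.2 = 0.8367.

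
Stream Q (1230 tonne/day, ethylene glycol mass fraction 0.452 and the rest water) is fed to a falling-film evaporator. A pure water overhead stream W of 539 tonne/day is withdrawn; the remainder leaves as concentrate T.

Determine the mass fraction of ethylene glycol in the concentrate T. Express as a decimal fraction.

ethylene glycol is not removed: 1230×0.452 = 555.96 tonne/day of ethylene glycol enters T.
Concentrate = 1230 − 539 = 691 tonne/day.
Mass fraction = 555.96/691 = 0.805.

0.805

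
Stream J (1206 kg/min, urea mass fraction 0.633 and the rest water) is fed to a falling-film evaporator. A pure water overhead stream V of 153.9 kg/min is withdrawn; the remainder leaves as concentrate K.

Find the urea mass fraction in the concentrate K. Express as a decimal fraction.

0.726

urea is not removed: 1206×0.633 = 763.4 kg/min of urea enters K.
Concentrate = 1206 − 153.9 = 1052.1 kg/min.
Mass fraction = 763.4/1052.1 = 0.726.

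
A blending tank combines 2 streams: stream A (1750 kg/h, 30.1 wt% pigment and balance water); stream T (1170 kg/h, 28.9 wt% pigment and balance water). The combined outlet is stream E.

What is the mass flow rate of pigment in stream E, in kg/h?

pigment out = pigment in = 1750×0.301 + 1170×0.289 = 864.88 kg/h.

864.9 kg/h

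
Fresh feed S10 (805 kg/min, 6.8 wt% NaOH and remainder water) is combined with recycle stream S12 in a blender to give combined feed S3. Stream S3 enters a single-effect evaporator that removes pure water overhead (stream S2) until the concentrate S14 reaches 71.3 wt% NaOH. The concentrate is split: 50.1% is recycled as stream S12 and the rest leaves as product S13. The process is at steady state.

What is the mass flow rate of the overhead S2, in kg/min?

728.2 kg/min

Overall NaOH balance (none leaves overhead): NaOH in fresh feed = NaOH in product, i.e. 805×0.068 = (1−0.501)·S14·0.713.
S14 = 54.74/(0.713×0.499) = 153.86 kg/min.
Recycle S12 = 0.501×153.86 = 77.082 kg/min.
Combined feed S3 = 805 + 77.082 = 882.08 kg/min.
Overhead S2 = S3 − S14 = 882.08 − 153.86 = 728.23 kg/min.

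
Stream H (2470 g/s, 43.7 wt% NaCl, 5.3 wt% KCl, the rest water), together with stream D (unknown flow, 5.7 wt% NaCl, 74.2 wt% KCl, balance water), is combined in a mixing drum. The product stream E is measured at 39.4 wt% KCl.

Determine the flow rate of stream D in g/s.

Let D be the unknown flow. Total out = 2470 + D.
KCl balance: 130.91 + 0.742·D = 0.394·(2470 + D)
(0.742 − 0.394)·D = 0.394×2470 − 130.91 = 842.27
D = 842.27 / 0.348 = 2420.3 g/s

2420 g/s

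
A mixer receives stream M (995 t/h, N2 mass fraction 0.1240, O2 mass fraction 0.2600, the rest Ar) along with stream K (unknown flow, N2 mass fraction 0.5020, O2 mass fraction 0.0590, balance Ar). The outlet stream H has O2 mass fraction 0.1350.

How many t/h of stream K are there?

1637 t/h

Let K be the unknown flow. Total out = 995 + K.
O2 balance: 258.7 + 0.059·K = 0.135·(995 + K)
(0.059 − 0.135)·K = 0.135×995 − 258.7 = -124.37
K = -124.37 / -0.076 = 1636.5 t/h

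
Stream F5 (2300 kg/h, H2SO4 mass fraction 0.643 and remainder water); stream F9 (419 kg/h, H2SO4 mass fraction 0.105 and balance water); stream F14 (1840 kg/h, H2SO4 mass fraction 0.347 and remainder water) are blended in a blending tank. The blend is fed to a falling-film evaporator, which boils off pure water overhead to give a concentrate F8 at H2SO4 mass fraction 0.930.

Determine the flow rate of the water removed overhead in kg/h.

H2SO4 entering = 2300×0.643 + 419×0.105 + 1840×0.347 = 2161.4 kg/h.
All H2SO4 reports to F8, so F8 = 2161.4/0.930 = 2324.1 kg/h.
Total feed = 4559 kg/h; overhead = 4559 − 2324.1 = 2234.9 kg/h.

2235 kg/h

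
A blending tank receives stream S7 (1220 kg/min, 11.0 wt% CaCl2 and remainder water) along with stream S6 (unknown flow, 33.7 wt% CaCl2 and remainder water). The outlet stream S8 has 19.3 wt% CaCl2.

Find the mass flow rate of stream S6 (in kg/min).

703.2 kg/min

Let S6 be the unknown flow. Total out = 1220 + S6.
CaCl2 balance: 134.2 + 0.337·S6 = 0.193·(1220 + S6)
(0.337 − 0.193)·S6 = 0.193×1220 − 134.2 = 101.26
S6 = 101.26 / 0.144 = 703.19 kg/min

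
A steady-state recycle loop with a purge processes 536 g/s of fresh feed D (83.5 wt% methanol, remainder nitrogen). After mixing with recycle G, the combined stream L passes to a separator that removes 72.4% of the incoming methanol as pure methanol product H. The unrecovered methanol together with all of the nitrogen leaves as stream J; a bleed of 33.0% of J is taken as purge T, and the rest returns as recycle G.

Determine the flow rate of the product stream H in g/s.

methanol in L: m_A = 536×0.835 + (1−0.330)·(1−0.724)·m_A, so m_A = 447.56/0.8151 = 549.1 g/s.
Product H = 0.724×549.1 = 397.55 g/s.

397.5 g/s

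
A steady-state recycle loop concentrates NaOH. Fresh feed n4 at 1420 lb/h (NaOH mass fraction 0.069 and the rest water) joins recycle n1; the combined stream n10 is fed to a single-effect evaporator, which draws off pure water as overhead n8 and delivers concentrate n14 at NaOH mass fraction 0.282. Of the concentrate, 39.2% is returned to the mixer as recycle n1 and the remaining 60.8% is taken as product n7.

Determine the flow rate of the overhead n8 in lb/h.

1073 lb/h

Overall NaOH balance (none leaves overhead): NaOH in fresh feed = NaOH in product, i.e. 1420×0.069 = (1−0.392)·n14·0.282.
n14 = 97.98/(0.282×0.608) = 571.46 lb/h.
Recycle n1 = 0.392×571.46 = 224.01 lb/h.
Combined feed n10 = 1420 + 224.01 = 1644 lb/h.
Overhead n8 = n10 − n14 = 1644 − 571.46 = 1072.6 lb/h.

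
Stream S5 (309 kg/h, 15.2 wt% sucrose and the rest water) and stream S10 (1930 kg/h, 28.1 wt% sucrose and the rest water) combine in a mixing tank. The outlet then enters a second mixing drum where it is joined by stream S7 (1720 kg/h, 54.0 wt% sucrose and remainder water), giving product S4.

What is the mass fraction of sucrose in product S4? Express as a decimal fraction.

0.383

Overall, product flow = 3959 kg/h.
sucrose in = 309×0.152 + 1930×0.281 + 1720×0.540 = 1518.1 kg/h.
sucrose fraction in S4 = 0.383.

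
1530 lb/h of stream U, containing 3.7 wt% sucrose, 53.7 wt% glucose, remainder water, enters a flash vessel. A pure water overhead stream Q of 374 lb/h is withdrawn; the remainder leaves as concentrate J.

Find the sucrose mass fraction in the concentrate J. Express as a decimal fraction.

0.0490

sucrose is not removed: 1530×0.037 = 56.61 lb/h of sucrose enters J.
Concentrate = 1530 − 374 = 1156 lb/h.
Mass fraction = 56.61/1156 = 0.0490.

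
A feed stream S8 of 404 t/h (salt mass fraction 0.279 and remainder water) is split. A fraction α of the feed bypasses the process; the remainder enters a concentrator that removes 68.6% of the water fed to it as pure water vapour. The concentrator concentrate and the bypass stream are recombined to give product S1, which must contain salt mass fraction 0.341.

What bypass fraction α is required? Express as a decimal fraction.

All 404×0.279 = 112.72 t/h of salt reaches S1, so S1 = 112.72/0.341 = 330.55 t/h and vapour = 73.455 t/h.
The evaporator receives (1−α)·404 of feed at 0.721 water and removes 0.686 of that water:
0.686×0.721×(1−α)×404 = 73.455
(1−α) = 73.455/199.82 = 0.3676;  α = 0.6324.

0.632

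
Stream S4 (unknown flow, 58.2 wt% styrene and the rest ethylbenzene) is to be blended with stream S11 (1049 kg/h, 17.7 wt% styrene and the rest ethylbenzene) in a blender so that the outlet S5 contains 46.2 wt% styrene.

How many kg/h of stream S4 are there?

Let S4 be the unknown flow. Total out = 1049 + S4.
styrene balance: 185.67 + 0.582·S4 = 0.462·(1049 + S4)
(0.582 − 0.462)·S4 = 0.462×1049 − 185.67 = 298.97
S4 = 298.97 / 0.120 = 2491.4 kg/h

2491 kg/h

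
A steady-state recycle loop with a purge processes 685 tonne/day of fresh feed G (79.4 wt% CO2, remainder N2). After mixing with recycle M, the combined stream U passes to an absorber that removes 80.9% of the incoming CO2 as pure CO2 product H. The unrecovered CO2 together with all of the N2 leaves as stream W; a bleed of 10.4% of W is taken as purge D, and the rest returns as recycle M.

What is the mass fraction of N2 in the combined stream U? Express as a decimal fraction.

N2 enters only via G and leaves only via the purge: 685×0.206 = 0.104×(N2 in W), and the absorber passes all N2, so N2 in U = N2 in W = 1356.8 tonne/day.
CO2 in U: m_A = 685×0.794 + (1−0.104)·(1−0.809)·m_A, so m_A = 543.89/0.8289 = 656.19 tonne/day.
U = 656.19 + 1356.8 = 2013 tonne/day.
N2 fraction in U = 1356.8/2013 = 0.6740.

0.6740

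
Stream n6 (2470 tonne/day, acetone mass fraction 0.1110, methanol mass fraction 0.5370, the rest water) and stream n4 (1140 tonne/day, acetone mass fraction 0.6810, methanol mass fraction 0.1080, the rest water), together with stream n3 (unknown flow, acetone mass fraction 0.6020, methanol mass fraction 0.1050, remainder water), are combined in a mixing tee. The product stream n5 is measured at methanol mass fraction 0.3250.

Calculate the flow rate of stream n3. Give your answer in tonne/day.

Let n3 be the unknown flow. Total out = 3610 + n3.
methanol balance: 1449.5 + 0.105·n3 = 0.325·(3610 + n3)
(0.105 − 0.325)·n3 = 0.325×3610 − 1449.5 = -276.26
n3 = -276.26 / -0.220 = 1255.7 tonne/day

1256 tonne/day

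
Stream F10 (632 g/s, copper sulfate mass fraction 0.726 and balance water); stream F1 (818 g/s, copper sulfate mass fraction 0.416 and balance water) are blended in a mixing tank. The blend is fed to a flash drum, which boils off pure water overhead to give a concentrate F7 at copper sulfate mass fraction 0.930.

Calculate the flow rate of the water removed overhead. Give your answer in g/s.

copper sulfate entering = 632×0.726 + 818×0.416 = 799.12 g/s.
All copper sulfate reports to F7, so F7 = 799.12/0.930 = 859.27 g/s.
Total feed = 1450 g/s; overhead = 1450 − 859.27 = 590.73 g/s.

590.7 g/s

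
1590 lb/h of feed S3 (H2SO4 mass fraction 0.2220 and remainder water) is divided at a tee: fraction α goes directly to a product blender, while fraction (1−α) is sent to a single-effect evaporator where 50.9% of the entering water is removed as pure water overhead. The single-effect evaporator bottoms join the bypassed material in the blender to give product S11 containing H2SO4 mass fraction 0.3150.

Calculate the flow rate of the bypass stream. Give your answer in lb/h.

All 1590×0.222 = 352.98 lb/h of H2SO4 reaches S11, so S11 = 352.98/0.315 = 1120.6 lb/h and vapour = 469.43 lb/h.
The evaporator receives (1−α)·1590 of feed at 0.778 water and removes 0.509 of that water:
0.509×0.778×(1−α)×1590 = 469.43
(1−α) = 469.43/629.64 = 0.7455;  α = 0.2545.
Bypass flow = 0.2545×1590 = 404.58 lb/h.

404.6 lb/h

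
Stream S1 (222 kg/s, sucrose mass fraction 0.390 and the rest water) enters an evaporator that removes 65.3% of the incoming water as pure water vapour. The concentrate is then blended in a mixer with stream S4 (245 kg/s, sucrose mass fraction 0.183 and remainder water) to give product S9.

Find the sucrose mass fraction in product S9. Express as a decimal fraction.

0.347

Vapour removed = 0.653×0.610×222 = 88.429 kg/s; concentrate = 133.57 kg/s.
sucrose reaching the mixer = 86.58 (from concentrate) + 245×0.183 = 131.41 kg/s.
Product flow = 133.57 + 245 = 378.57 kg/s; sucrose fraction = 0.347.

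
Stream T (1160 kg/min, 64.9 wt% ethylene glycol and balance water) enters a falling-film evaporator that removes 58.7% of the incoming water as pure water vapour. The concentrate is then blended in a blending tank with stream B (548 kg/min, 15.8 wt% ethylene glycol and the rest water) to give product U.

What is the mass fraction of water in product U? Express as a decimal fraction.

Vapour removed = 0.587×0.351×1160 = 239 kg/min; concentrate = 921 kg/min.
water reaching the mixer = 168.16 (from concentrate) + 548×0.842 = 629.57 kg/min.
Product flow = 921 + 548 = 1469 kg/min; water fraction = 0.429.

0.429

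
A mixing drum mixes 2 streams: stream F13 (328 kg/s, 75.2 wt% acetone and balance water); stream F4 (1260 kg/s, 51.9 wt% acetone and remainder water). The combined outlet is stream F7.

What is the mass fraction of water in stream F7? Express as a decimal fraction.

0.433

Total flow out = 328 + 1260 = 1588 kg/s.
water in = 328×0.248 + 1260×0.481 = 687.4 kg/s.
water mass fraction in F7 = 687.4/1588 = 0.433.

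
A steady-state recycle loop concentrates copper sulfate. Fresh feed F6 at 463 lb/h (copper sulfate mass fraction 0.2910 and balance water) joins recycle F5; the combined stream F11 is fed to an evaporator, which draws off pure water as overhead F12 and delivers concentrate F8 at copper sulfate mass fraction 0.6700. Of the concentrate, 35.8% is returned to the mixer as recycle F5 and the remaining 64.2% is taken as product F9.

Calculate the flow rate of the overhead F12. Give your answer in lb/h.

261.9 lb/h

Overall copper sulfate balance (none leaves overhead): copper sulfate in fresh feed = copper sulfate in product, i.e. 463×0.291 = (1−0.358)·F8·0.670.
F8 = 134.73/(0.670×0.642) = 313.23 lb/h.
Recycle F5 = 0.358×313.23 = 112.14 lb/h.
Combined feed F11 = 463 + 112.14 = 575.14 lb/h.
Overhead F12 = F11 − F8 = 575.14 − 313.23 = 261.91 lb/h.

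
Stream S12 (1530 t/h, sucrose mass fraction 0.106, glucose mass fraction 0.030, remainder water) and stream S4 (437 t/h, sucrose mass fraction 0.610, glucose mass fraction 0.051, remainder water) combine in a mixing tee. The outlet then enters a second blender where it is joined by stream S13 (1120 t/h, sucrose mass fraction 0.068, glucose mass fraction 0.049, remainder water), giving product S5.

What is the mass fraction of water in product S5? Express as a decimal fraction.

Overall, product flow = 3087 t/h.
water in = 1530×0.864 + 437×0.339 + 1120×0.883 = 2459 t/h.
water fraction in S5 = 0.797.

0.797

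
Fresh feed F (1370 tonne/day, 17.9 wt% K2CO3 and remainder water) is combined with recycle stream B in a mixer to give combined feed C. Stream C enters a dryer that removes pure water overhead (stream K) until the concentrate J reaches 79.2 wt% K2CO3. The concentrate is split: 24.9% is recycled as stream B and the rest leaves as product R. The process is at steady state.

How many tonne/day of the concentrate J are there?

412.3 tonne/day

Overall K2CO3 balance (none leaves overhead): K2CO3 in fresh feed = K2CO3 in product, i.e. 1370×0.179 = (1−0.249)·J·0.792.
J = 245.23/(0.792×0.751) = 412.3 tonne/day.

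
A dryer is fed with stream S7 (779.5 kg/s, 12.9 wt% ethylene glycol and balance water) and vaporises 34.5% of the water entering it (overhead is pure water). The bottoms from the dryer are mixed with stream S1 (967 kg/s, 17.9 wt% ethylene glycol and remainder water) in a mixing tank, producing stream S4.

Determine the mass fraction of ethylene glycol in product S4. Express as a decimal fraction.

Vapour removed = 0.345×0.871×779.5 = 234.24 kg/s; concentrate = 545.26 kg/s.
ethylene glycol reaching the mixer = 100.56 (from concentrate) + 967×0.179 = 273.65 kg/s.
Product flow = 545.26 + 967 = 1512.3 kg/s; ethylene glycol fraction = 0.181.

0.181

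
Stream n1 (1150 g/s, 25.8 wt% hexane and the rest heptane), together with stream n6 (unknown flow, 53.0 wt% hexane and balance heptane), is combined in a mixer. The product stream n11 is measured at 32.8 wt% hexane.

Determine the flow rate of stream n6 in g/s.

Let n6 be the unknown flow. Total out = 1150 + n6.
hexane balance: 296.7 + 0.530·n6 = 0.328·(1150 + n6)
(0.530 − 0.328)·n6 = 0.328×1150 − 296.7 = 80.5
n6 = 80.5 / 0.202 = 398.51 g/s

398.5 g/s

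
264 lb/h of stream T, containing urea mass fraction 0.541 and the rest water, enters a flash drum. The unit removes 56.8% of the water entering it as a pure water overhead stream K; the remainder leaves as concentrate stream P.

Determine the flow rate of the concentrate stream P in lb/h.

195.2 lb/h

water entering = 264×0.459 = 121.18 lb/h; overhead removed = 0.568×121.18 = 68.828 lb/h.
Concentrate = 264 − 68.828 = 195.17 lb/h.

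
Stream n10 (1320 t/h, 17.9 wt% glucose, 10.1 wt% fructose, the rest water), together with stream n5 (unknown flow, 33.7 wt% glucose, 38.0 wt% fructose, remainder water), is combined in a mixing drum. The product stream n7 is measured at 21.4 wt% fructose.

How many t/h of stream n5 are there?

898.6 t/h

Let n5 be the unknown flow. Total out = 1320 + n5.
fructose balance: 133.32 + 0.380·n5 = 0.214·(1320 + n5)
(0.380 − 0.214)·n5 = 0.214×1320 − 133.32 = 149.16
n5 = 149.16 / 0.166 = 898.55 t/h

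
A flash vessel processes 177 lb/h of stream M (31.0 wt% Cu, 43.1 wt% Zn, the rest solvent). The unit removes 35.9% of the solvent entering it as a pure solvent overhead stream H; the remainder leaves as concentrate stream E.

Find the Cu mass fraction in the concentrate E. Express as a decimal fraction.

0.3418

Cu is not removed: 177×0.310 = 54.87 lb/h of Cu enters E.
solvent entering = 177×0.259 = 45.843 lb/h; overhead removed = 0.359×45.843 = 16.458 lb/h.
Concentrate = 177 − 16.458 = 160.54 lb/h.
Mass fraction = 54.87/160.54 = 0.3418.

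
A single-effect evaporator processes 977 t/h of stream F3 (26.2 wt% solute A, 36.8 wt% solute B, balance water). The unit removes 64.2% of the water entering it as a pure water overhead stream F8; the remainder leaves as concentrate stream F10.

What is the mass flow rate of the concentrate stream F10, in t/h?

water entering = 977×0.370 = 361.49 t/h; overhead removed = 0.642×361.49 = 232.08 t/h.
Concentrate = 977 − 232.08 = 744.92 t/h.

744.9 t/h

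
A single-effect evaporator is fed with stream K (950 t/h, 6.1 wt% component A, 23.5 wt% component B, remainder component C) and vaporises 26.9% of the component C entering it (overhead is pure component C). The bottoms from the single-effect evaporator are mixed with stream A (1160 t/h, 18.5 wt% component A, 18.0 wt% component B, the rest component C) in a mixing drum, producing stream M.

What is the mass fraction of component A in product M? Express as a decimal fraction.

Vapour removed = 0.269×0.704×950 = 179.91 t/h; concentrate = 770.09 t/h.
component A reaching the mixer = 57.95 (from concentrate) + 1160×0.185 = 272.55 t/h.
Product flow = 770.09 + 1160 = 1930.1 t/h; component A fraction = 0.141.

0.141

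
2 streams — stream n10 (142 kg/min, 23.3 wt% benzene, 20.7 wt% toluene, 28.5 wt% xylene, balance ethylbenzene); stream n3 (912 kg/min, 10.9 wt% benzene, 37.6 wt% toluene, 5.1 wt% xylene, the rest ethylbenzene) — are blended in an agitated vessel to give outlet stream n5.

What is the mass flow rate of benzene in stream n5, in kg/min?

132.5 kg/min

benzene out = benzene in = 142×0.233 + 912×0.109 = 132.49 kg/min.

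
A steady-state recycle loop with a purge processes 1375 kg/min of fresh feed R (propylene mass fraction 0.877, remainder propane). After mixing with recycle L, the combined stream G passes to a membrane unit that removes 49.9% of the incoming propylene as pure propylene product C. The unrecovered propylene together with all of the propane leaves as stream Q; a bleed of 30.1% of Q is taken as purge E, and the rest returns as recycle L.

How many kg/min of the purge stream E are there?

propane enters only via R and leaves only via the purge: 1375×0.123 = 0.301×(propane in Q), and the membrane unit passes all propane, so propane in G = propane in Q = 561.88 kg/min.
propylene in G: m_A = 1375×0.877 + (1−0.301)·(1−0.499)·m_A, so m_A = 1205.9/0.6498 = 1855.8 kg/min.
Q = (1−0.499)×1855.8 + 561.88 = 1491.6 kg/min.
Purge E = 0.301×1491.6 = 448.98 kg/min.

449 kg/min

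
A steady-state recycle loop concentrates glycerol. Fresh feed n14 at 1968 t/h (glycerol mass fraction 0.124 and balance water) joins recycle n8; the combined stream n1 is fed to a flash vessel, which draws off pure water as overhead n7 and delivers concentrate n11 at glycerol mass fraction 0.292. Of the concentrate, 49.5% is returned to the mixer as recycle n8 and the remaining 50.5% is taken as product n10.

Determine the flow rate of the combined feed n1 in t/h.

Overall glycerol balance (none leaves overhead): glycerol in fresh feed = glycerol in product, i.e. 1968×0.124 = (1−0.495)·n11·0.292.
n11 = 244.03/(0.292×0.505) = 1654.9 t/h.
Recycle n8 = 0.495×1654.9 = 819.18 t/h.
Combined feed n1 = 1968 + 819.18 = 2787.2 t/h.

2787 t/h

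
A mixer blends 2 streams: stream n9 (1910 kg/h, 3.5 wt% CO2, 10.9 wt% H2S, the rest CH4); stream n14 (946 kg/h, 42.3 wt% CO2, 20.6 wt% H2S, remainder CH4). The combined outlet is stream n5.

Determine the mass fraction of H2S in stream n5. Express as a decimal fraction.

Total flow out = 1910 + 946 = 2856 kg/h.
H2S in = 1910×0.109 + 946×0.206 = 403.07 kg/h.
H2S mass fraction in n5 = 403.07/2856 = 0.141.

0.141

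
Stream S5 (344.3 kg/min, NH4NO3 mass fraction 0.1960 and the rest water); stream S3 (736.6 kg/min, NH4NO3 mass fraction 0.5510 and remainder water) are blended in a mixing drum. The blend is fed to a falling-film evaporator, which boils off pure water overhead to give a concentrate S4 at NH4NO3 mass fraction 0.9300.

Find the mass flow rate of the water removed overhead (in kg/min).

571.9 kg/min

NH4NO3 entering = 344.3×0.196 + 736.6×0.551 = 473.35 kg/min.
All NH4NO3 reports to S4, so S4 = 473.35/0.930 = 508.98 kg/min.
Total feed = 1080.9 kg/min; overhead = 1080.9 − 508.98 = 571.92 kg/min.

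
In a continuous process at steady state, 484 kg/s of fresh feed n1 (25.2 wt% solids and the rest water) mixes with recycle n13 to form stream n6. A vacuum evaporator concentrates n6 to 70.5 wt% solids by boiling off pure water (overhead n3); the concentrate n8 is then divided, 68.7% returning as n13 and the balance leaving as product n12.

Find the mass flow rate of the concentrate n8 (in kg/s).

Overall solids balance (none leaves overhead): solids in fresh feed = solids in product, i.e. 484×0.252 = (1−0.687)·n8·0.705.
n8 = 121.97/(0.705×0.313) = 552.73 kg/s.

552.7 kg/s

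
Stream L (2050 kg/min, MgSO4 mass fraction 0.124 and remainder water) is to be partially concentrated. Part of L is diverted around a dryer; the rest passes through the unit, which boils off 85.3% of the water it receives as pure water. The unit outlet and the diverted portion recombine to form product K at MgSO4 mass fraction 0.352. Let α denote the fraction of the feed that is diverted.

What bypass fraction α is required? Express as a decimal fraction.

All 2050×0.124 = 254.2 kg/min of MgSO4 reaches K, so K = 254.2/0.352 = 722.16 kg/min and vapour = 1327.8 kg/min.
The evaporator receives (1−α)·2050 of feed at 0.876 water and removes 0.853 of that water:
0.853×0.876×(1−α)×2050 = 1327.8
(1−α) = 1327.8/1531.8 = 0.8668;  α = 0.1332.

0.133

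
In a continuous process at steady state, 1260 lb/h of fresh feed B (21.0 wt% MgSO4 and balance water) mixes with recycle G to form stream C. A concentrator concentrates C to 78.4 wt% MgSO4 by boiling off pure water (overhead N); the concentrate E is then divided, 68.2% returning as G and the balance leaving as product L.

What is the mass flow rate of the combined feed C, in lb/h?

1984 lb/h

Overall MgSO4 balance (none leaves overhead): MgSO4 in fresh feed = MgSO4 in product, i.e. 1260×0.210 = (1−0.682)·E·0.784.
E = 264.6/(0.784×0.318) = 1061.3 lb/h.
Recycle G = 0.682×1061.3 = 723.82 lb/h.
Combined feed C = 1260 + 723.82 = 1983.8 lb/h.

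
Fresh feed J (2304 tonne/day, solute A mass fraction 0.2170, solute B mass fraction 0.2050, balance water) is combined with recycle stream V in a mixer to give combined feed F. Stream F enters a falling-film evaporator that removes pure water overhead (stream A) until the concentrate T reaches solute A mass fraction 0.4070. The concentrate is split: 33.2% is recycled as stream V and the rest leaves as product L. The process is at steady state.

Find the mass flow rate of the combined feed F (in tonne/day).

2915 tonne/day

Overall solute A balance (none leaves overhead): solute A in fresh feed = solute A in product, i.e. 2304×0.217 = (1−0.332)·T·0.407.
T = 499.97/(0.407×0.668) = 1839 tonne/day.
Recycle V = 0.332×1839 = 610.53 tonne/day.
Combined feed F = 2304 + 610.53 = 2914.5 tonne/day.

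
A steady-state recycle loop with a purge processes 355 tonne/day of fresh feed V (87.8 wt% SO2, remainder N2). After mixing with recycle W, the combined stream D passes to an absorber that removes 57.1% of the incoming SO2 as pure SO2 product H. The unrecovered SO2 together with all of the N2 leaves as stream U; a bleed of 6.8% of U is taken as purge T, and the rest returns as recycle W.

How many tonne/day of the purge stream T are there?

58.46 tonne/day

N2 enters only via V and leaves only via the purge: 355×0.122 = 0.068×(N2 in U), and the absorber passes all N2, so N2 in D = N2 in U = 636.91 tonne/day.
SO2 in D: m_A = 355×0.878 + (1−0.068)·(1−0.571)·m_A, so m_A = 311.69/0.6002 = 519.33 tonne/day.
U = (1−0.571)×519.33 + 636.91 = 859.71 tonne/day.
Purge T = 0.068×859.71 = 58.46 tonne/day.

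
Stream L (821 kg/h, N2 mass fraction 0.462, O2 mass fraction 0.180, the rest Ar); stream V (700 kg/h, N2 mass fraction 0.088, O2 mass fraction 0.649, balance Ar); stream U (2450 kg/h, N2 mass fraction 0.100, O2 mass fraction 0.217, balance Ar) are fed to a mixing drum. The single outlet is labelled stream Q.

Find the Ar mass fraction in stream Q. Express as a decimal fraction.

0.542

Total flow out = 821 + 700 + 2450 = 3971 kg/h.
Ar in = 821×0.358 + 700×0.263 + 2450×0.683 = 2151.4 kg/h.
Ar mass fraction in Q = 2151.4/3971 = 0.542.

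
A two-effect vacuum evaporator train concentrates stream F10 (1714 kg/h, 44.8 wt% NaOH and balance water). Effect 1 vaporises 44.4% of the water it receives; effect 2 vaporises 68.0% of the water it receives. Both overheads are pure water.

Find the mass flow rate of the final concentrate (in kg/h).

water in feed = 1714×0.552 = 946.13 kg/h.
After stage 1: water left = (1−0.444)×946.13 = 526.05; stream total = 1293.9 kg/h.
After stage 2: water left = (1−0.680)×526.05 = 168.34; final concentrate = 936.21 kg/h.

936.2 kg/h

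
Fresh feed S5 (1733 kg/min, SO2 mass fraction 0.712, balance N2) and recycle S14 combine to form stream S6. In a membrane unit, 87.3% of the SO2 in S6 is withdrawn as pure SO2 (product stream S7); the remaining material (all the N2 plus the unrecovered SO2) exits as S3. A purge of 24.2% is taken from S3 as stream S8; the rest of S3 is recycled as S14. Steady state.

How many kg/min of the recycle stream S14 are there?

N2 enters only via S5 and leaves only via the purge: 1733×0.288 = 0.242×(N2 in S3), and the membrane unit passes all N2, so N2 in S6 = N2 in S3 = 2062.4 kg/min.
SO2 in S6: m_A = 1733×0.712 + (1−0.242)·(1−0.873)·m_A, so m_A = 1233.9/0.9037 = 1365.3 kg/min.
S3 = (1−0.873)×1365.3 + 2062.4 = 2235.8 kg/min.
Recycle S14 = (1−0.242)×2235.8 = 1694.7 kg/min.

1695 kg/min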